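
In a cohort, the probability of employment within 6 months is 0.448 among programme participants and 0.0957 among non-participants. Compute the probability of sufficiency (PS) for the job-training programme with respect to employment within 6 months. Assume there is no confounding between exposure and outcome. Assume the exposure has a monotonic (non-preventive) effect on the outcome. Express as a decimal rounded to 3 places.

Let p₁ = 0.448, p₀ = 0.0957.
Under exogeneity and monotonicity, PS = (p₁ − p₀) / (1 − p₀).
PS = (0.448 − 0.0957) / (1 − 0.0957) = 0.3523 / 0.9043 ≈ 0.3896

PS ≈ 0.390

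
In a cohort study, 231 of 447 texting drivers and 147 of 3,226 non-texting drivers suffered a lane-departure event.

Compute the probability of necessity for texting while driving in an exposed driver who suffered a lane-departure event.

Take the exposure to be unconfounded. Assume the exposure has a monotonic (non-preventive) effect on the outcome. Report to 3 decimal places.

PN ≈ 0.912

p₁ = P(outcome | exposed) = 231/447 = 0.51678
p₀ = P(outcome | unexposed) = 147/3226 = 0.045567
Under exogeneity and monotonicity, PN = (p₁ − p₀) / p₁.
PN = (0.51678 − 0.045567) / 0.51678 = 0.47121 / 0.51678 ≈ 0.9118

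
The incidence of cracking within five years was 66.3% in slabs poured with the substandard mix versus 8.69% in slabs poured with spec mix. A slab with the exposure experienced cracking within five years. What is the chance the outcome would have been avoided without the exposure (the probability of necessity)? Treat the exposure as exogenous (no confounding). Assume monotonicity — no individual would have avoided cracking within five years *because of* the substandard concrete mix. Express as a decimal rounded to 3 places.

p₁ = 0.663, p₀ = 0.0869.
Under exogeneity and monotonicity, PN = (p₁ − p₀) / p₁.
PN = (0.663 − 0.0869) / 0.663 = 0.5761 / 0.663 ≈ 0.8689

PN ≈ 0.869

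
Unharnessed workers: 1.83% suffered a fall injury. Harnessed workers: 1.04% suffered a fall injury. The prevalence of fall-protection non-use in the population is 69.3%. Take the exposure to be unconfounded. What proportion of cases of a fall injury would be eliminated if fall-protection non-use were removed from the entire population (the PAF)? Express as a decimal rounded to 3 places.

p₁ = 0.0183, p₀ = 0.0104.
Overall risk P(Y=1) = π·p₁ + (1−π)·p₀ = 0.693×0.0183 + 0.307×0.0104 = 0.015875.
Under exogeneity, PAF = [P(Y=1) − p₀] / P(Y=1).
PAF = (0.015875 − 0.0104) / 0.015875 ≈ 0.3449

PAF ≈ 0.345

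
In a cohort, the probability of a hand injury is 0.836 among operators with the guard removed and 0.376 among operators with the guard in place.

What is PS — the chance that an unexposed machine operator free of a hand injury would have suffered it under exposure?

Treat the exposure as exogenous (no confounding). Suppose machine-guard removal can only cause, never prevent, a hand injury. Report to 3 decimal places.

Let p₁ = 0.836, p₀ = 0.376.
Under exogeneity and monotonicity, PS = (p₁ − p₀) / (1 − p₀).
PS = (0.836 − 0.376) / (1 − 0.376) = 0.46 / 0.624 ≈ 0.7372

PS ≈ 0.737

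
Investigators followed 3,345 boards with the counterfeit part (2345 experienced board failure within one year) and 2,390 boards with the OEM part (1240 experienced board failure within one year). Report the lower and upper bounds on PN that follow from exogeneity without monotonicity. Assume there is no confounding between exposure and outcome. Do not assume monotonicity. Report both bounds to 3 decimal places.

p₁ = P(outcome | exposed) = 2345/3345 = 0.70105
p₀ = P(outcome | unexposed) = 1240/2390 = 0.51883
Under exogeneity alone the bounds on PN are max{0,(p₁−p₀)/p₁} ≤ PN ≤ min{1,(1−p₀)/p₁}.
  lower = (p₁ − p₀)/p₁ = 0.18222 / 0.70105 ≈ 0.2599
  upper = min{1, (1 − p₀)/p₁} = 0.48117 / 0.70105 ≈ 0.6864

0.260 ≤ PN ≤ 0.686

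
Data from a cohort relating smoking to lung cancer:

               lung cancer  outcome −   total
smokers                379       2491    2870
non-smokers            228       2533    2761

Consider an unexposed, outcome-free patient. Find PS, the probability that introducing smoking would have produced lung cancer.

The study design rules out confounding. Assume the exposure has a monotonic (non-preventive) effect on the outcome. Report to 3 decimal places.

p₁ = P(outcome | exposed) = 379/2870 = 0.13206
p₀ = P(outcome | unexposed) = 228/2761 = 0.082579
Under exogeneity and monotonicity, PS = (p₁ − p₀) / (1 − p₀).
PS = (0.13206 − 0.082579) / (1 − 0.082579) = 0.049477 / 0.91742 ≈ 0.0539

PS ≈ 0.054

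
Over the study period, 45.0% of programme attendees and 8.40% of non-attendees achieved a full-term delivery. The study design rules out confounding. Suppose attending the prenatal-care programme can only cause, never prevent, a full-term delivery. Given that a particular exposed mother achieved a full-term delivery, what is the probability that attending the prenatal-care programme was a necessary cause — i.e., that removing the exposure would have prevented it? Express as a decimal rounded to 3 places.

p₁ = 0.45, p₀ = 0.084.
Under exogeneity and monotonicity, PN = (p₁ − p₀) / p₁.
PN = (0.45 − 0.084) / 0.45 = 0.366 / 0.45 ≈ 0.8133

PN ≈ 0.813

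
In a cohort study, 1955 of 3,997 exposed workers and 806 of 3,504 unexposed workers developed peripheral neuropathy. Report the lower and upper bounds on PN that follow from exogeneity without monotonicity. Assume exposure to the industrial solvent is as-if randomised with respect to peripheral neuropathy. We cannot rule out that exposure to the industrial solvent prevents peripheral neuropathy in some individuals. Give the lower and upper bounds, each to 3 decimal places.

p₁ = P(outcome | exposed) = 1955/3997 = 0.48912
p₀ = P(outcome | unexposed) = 806/3504 = 0.23002
Under exogeneity alone the bounds on PN are max{0,(p₁−p₀)/p₁} ≤ PN ≤ min{1,(1−p₀)/p₁}.
  lower = (p₁ − p₀)/p₁ = 0.25909 / 0.48912 ≈ 0.5297
  upper = min{1, (1 − p₀)/p₁} = 0.76998 / 0.48912 ≈ 1.5742 → capped at 1

0.530 ≤ PN ≤ 1.000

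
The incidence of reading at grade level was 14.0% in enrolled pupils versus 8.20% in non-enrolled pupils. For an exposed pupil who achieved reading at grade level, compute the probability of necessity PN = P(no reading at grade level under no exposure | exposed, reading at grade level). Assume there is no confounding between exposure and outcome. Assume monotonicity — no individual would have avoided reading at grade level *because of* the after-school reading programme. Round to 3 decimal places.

p₁ = 0.14, p₀ = 0.082.
Under exogeneity and monotonicity, PN = (p₁ − p₀) / p₁.
PN = (0.14 − 0.082) / 0.14 = 0.058 / 0.14 ≈ 0.4143

PN ≈ 0.414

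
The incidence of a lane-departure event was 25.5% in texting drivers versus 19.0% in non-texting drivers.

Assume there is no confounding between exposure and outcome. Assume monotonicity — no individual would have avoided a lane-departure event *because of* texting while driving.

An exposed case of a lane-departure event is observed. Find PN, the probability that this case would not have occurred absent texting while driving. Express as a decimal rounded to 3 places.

PN ≈ 0.255

p₁ = 0.255, p₀ = 0.19.
Under exogeneity and monotonicity, PN = (p₁ − p₀) / p₁.
PN = (0.255 − 0.19) / 0.255 = 0.065 / 0.255 ≈ 0.2549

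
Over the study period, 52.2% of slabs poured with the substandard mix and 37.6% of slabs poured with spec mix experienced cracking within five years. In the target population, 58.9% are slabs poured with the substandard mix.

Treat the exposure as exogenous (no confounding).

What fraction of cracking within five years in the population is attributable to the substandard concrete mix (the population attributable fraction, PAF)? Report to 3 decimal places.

PAF ≈ 0.186

p₁ = 0.522, p₀ = 0.376.
Overall risk P(Y=1) = π·p₁ + (1−π)·p₀ = 0.589×0.522 + 0.411×0.376 = 0.46199.
Under exogeneity, PAF = [P(Y=1) − p₀] / P(Y=1).
PAF = (0.46199 − 0.376) / 0.46199 ≈ 0.1861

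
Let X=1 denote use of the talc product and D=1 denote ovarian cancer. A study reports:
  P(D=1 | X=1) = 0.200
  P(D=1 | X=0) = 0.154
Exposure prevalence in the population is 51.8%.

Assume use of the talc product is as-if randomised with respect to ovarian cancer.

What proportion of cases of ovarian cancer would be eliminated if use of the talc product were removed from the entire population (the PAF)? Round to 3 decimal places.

PAF ≈ 0.134

Let p₁ = 0.2, p₀ = 0.154.
Overall risk P(Y=1) = π·p₁ + (1−π)·p₀ = 0.518×0.2 + 0.482×0.154 = 0.17783.
Under exogeneity, PAF = [P(Y=1) − p₀] / P(Y=1).
PAF = (0.17783 − 0.154) / 0.17783 ≈ 0.1340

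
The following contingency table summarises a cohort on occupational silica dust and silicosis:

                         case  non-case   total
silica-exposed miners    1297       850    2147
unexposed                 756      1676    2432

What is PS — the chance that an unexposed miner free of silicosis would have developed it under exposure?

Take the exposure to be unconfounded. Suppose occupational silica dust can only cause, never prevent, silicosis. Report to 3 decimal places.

PS ≈ 0.426

p₁ = P(outcome | exposed) = 1297/2147 = 0.6041
p₀ = P(outcome | unexposed) = 756/2432 = 0.31086
Under exogeneity and monotonicity, PS = (p₁ − p₀) / (1 − p₀).
PS = (0.6041 − 0.31086) / (1 − 0.31086) = 0.29324 / 0.68914 ≈ 0.4255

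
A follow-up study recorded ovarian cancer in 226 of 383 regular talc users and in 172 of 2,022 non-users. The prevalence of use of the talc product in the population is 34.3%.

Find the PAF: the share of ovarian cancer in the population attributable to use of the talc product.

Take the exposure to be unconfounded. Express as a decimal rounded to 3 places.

PAF ≈ 0.671

p₁ = P(outcome | exposed) = 226/383 = 0.59008
p₀ = P(outcome | unexposed) = 172/2022 = 0.085064
Overall risk P(Y=1) = π·p₁ + (1−π)·p₀ = 0.343×0.59008 + 0.657×0.085064 = 0.25828.
Under exogeneity, PAF = [P(Y=1) − p₀] / P(Y=1).
PAF = (0.25828 − 0.085064) / 0.25828 ≈ 0.6707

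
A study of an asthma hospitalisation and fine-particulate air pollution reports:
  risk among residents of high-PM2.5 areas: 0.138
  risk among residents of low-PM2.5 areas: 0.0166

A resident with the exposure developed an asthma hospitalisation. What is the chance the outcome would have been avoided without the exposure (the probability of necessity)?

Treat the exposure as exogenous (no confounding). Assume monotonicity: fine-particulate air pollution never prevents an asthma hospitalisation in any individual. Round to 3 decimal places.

Let p₁ = 0.138, p₀ = 0.0166.
Under exogeneity and monotonicity, PN = (p₁ − p₀) / p₁.
PN = (0.138 − 0.0166) / 0.138 = 0.1214 / 0.138 ≈ 0.8797

PN ≈ 0.880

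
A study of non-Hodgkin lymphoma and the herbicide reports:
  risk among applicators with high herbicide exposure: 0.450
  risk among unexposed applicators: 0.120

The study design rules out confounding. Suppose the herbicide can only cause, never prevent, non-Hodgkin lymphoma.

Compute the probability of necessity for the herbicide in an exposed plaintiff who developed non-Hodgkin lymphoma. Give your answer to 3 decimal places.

PN ≈ 0.733

Let p₁ = 0.45, p₀ = 0.12.
Under exogeneity and monotonicity, PN = (p₁ − p₀) / p₁.
PN = (0.45 − 0.12) / 0.45 = 0.33 / 0.45 ≈ 0.7333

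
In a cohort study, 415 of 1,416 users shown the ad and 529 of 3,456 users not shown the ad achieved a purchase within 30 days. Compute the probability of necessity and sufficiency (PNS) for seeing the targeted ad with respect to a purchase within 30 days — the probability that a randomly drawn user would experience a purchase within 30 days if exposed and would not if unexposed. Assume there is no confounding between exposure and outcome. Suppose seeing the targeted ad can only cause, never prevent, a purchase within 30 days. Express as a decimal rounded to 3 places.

PNS ≈ 0.140

p₁ = P(outcome | exposed) = 415/1416 = 0.29308
p₀ = P(outcome | unexposed) = 529/3456 = 0.15307
Under exogeneity and monotonicity, PNS = p₁ − p₀.
PNS = 0.29308 − 0.15307 = 0.14001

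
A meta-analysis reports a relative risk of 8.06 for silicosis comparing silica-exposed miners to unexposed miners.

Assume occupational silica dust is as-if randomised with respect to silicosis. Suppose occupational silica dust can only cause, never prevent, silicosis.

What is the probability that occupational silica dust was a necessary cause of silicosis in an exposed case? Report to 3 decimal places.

Under exogeneity and monotonicity, PN = (RR − 1) / RR = 1 − 1/RR.
PN = (8.06 − 1) / 8.06 = 7.06 / 8.06 ≈ 0.8759

PN ≈ 0.876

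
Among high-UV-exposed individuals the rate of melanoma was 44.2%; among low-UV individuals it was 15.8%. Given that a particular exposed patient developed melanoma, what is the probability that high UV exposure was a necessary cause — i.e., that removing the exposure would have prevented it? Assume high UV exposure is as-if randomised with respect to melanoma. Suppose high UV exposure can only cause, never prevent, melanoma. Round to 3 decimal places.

PN ≈ 0.643

p₁ = 0.442, p₀ = 0.158.
Under exogeneity and monotonicity, PN = (p₁ − p₀) / p₁.
PN = (0.442 − 0.158) / 0.442 = 0.284 / 0.442 ≈ 0.6425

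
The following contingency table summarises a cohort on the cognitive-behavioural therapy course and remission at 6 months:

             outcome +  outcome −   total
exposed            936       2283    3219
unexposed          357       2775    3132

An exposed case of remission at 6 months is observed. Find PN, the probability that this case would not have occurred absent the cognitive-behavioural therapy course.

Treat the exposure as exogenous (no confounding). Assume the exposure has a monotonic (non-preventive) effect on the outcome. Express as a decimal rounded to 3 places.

p₁ = P(outcome | exposed) = 936/3219 = 0.29077
p₀ = P(outcome | unexposed) = 357/3132 = 0.11398
Under exogeneity and monotonicity, PN = (p₁ − p₀)/p₁.
PN = (0.29077 − 0.11398) / 0.29077 ≈ 0.6080

PN ≈ 0.608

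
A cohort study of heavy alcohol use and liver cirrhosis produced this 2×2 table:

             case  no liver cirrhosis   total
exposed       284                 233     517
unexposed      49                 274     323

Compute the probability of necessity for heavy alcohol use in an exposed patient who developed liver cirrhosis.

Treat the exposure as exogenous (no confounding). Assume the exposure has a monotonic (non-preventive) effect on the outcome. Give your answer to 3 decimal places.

p₁ = P(outcome | exposed) = 284/517 = 0.54932
p₀ = P(outcome | unexposed) = 49/323 = 0.1517
Under exogeneity and monotonicity, PN = (p₁ − p₀)/p₁.
PN = (0.54932 − 0.1517) / 0.54932 ≈ 0.7238

PN ≈ 0.724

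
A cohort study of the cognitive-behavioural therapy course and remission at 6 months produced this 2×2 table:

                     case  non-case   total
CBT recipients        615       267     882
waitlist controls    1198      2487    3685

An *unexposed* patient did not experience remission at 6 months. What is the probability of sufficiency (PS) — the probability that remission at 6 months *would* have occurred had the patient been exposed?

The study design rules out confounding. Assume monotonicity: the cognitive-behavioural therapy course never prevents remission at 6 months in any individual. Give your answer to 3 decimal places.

PS ≈ 0.551

p₁ = P(outcome | exposed) = 615/882 = 0.69728
p₀ = P(outcome | unexposed) = 1198/3685 = 0.3251
Under exogeneity and monotonicity, PS = (p₁ − p₀) / (1 − p₀).
PS = (0.69728 − 0.3251) / (1 − 0.3251) = 0.37218 / 0.6749 ≈ 0.5515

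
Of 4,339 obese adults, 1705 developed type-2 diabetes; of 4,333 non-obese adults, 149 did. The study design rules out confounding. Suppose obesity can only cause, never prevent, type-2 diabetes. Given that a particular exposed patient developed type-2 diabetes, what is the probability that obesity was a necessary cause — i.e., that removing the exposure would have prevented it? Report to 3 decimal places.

p₁ = P(outcome | exposed) = 1705/4339 = 0.39295
p₀ = P(outcome | unexposed) = 149/4333 = 0.034387
Under exogeneity and monotonicity, PN = (p₁ − p₀) / p₁.
PN = (0.39295 − 0.034387) / 0.39295 = 0.35856 / 0.39295 ≈ 0.9125

PN ≈ 0.912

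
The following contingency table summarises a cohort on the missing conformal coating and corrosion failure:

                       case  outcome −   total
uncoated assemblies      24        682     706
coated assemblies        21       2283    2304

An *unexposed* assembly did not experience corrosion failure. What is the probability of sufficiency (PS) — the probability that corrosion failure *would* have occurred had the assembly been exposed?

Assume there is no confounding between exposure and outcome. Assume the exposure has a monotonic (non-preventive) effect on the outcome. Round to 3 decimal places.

PS ≈ 0.025

p₁ = P(outcome | exposed) = 24/706 = 0.033994
p₀ = P(outcome | unexposed) = 21/2304 = 0.0091146
Under exogeneity and monotonicity, PS = (p₁ − p₀)/(1 − p₀).
PS = (0.033994 − 0.0091146) / 0.99089 ≈ 0.0251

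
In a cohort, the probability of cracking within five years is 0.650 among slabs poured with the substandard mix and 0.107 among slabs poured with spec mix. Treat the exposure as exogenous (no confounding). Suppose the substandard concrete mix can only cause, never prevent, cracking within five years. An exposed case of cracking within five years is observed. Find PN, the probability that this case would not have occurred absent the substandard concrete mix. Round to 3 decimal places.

Let p₁ = 0.65, p₀ = 0.107.
Under exogeneity and monotonicity, PN = (p₁ − p₀) / p₁.
PN = (0.65 − 0.107) / 0.65 = 0.543 / 0.65 ≈ 0.8354

PN ≈ 0.835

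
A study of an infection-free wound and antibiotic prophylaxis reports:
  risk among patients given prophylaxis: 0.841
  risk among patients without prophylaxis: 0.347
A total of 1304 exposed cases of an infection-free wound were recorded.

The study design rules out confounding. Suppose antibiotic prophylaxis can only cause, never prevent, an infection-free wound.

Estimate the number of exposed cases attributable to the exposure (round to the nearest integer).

Let p₁ = 0.841, p₀ = 0.347.
PN = (p₁ − p₀)/p₁ = (0.841 − 0.347) / 0.841 ≈ 0.58740.
Attributable cases ≈ PN × (exposed cases) = 0.58740 × 1304 ≈ 765.96.

about 766 cases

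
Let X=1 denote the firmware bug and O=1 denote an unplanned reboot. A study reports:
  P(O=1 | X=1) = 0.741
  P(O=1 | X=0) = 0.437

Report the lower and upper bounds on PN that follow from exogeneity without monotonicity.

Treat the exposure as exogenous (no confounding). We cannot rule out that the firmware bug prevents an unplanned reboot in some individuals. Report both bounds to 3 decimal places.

0.410 ≤ PN ≤ 0.760

Let p₁ = 0.741, p₀ = 0.437.
Under exogeneity alone the bounds on PN are max{0,(p₁−p₀)/p₁} ≤ PN ≤ min{1,(1−p₀)/p₁}.
  lower = (p₁ − p₀)/p₁ = 0.304 / 0.741 ≈ 0.4103
  upper = min{1, (1 − p₀)/p₁} = 0.563 / 0.741 ≈ 0.7598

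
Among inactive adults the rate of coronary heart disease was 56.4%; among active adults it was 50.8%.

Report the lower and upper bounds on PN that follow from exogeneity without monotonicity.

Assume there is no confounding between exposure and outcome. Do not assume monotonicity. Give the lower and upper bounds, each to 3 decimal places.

p₁ = 0.564, p₀ = 0.508.
Under exogeneity alone the bounds on PN are max{0,(p₁−p₀)/p₁} ≤ PN ≤ min{1,(1−p₀)/p₁}.
  lower = (p₁ − p₀)/p₁ = 0.056 / 0.564 ≈ 0.0993
  upper = min{1, (1 − p₀)/p₁} = 0.492 / 0.564 ≈ 0.8723

0.099 ≤ PN ≤ 0.872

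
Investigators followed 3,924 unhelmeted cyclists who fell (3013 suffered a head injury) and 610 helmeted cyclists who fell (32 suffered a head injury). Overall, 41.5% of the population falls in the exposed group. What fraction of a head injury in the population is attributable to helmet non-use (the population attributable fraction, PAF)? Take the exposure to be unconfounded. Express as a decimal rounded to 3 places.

PAF ≈ 0.850

p₁ = P(outcome | exposed) = 3013/3924 = 0.76784
p₀ = P(outcome | unexposed) = 32/610 = 0.052459
Overall risk P(Y=1) = π·p₁ + (1−π)·p₀ = 0.415×0.76784 + 0.585×0.052459 = 0.34934.
Under exogeneity, PAF = [P(Y=1) − p₀] / P(Y=1).
PAF = (0.34934 − 0.052459) / 0.34934 ≈ 0.8498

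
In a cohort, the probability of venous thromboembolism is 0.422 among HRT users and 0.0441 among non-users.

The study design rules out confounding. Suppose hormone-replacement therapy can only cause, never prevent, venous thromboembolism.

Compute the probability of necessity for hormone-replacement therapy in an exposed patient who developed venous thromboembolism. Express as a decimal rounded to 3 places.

Let p₁ = 0.422, p₀ = 0.0441.
Under exogeneity and monotonicity, PN = (p₁ − p₀) / p₁.
PN = (0.422 − 0.0441) / 0.422 = 0.3779 / 0.422 ≈ 0.8955

PN ≈ 0.895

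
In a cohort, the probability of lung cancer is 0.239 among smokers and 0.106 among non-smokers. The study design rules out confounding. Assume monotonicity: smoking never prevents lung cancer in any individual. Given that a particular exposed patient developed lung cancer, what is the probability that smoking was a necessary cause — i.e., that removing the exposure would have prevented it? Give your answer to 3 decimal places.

PN ≈ 0.556

Let p₁ = 0.239, p₀ = 0.106.
Under exogeneity and monotonicity, PN = (p₁ − p₀) / p₁.
PN = (0.239 − 0.106) / 0.239 = 0.133 / 0.239 ≈ 0.5565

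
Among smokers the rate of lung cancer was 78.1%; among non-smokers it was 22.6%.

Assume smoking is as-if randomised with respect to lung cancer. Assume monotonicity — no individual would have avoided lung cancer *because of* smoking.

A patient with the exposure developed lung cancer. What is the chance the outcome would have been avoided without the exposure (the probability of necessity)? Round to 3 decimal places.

p₁ = 0.781, p₀ = 0.226.
Under exogeneity and monotonicity, PN = (p₁ − p₀) / p₁.
PN = (0.781 − 0.226) / 0.781 = 0.555 / 0.781 ≈ 0.7106

PN ≈ 0.711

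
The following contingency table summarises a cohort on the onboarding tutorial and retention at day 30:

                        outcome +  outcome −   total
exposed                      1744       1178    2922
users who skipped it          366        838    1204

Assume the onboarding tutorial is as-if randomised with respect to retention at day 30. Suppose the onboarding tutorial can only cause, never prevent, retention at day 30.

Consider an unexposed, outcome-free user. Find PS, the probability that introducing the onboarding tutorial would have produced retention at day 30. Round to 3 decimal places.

p₁ = P(outcome | exposed) = 1744/2922 = 0.59685
p₀ = P(outcome | unexposed) = 366/1204 = 0.30399
Under exogeneity and monotonicity, PS = (p₁ − p₀) / (1 − p₀).
PS = (0.59685 − 0.30399) / (1 − 0.30399) = 0.29286 / 0.69601 ≈ 0.4208

PS ≈ 0.421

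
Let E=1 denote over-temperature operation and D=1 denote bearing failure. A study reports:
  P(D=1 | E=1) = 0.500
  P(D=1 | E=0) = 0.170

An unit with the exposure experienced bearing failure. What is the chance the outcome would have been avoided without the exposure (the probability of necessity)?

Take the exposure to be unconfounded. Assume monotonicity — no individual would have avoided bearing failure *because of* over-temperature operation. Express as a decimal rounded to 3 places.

Let p₁ = 0.5, p₀ = 0.17.
Under exogeneity and monotonicity, PN = (p₁ − p₀) / p₁.
PN = (0.5 − 0.17) / 0.5 = 0.33 / 0.5 ≈ 0.6600

PN ≈ 0.660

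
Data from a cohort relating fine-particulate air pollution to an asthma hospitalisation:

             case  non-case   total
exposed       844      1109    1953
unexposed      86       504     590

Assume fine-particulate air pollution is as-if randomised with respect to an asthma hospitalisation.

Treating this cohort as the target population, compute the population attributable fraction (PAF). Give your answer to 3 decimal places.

p₁ = P(outcome | exposed) = 844/1953 = 0.43216
p₀ = P(outcome | unexposed) = 86/590 = 0.14576
Exposure prevalence π = 1953/2543 = 0.76799; overall risk P(Y=1) = 0.36571.
Under exogeneity, PAF = [P(Y=1) − p₀]/P(Y=1).
PAF = (0.36571 − 0.14576) / 0.36571 ≈ 0.6014

PAF ≈ 0.601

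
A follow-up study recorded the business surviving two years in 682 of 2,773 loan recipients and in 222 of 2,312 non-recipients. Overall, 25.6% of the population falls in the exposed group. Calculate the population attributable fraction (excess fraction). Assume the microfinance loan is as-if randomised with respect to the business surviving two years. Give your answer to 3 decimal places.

p₁ = P(outcome | exposed) = 682/2773 = 0.24594
p₀ = P(outcome | unexposed) = 222/2312 = 0.096021
Overall risk P(Y=1) = π·p₁ + (1−π)·p₀ = 0.256×0.24594 + 0.744×0.096021 = 0.1344.
Under exogeneity, PAF = [P(Y=1) − p₀] / P(Y=1).
PAF = (0.1344 − 0.096021) / 0.1344 ≈ 0.2856

PAF ≈ 0.286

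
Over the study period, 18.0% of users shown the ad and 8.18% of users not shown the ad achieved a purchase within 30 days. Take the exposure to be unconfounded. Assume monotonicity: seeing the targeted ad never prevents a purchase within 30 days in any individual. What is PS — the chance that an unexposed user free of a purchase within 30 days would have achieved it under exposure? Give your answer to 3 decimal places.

p₁ = 0.18, p₀ = 0.0818.
Under exogeneity and monotonicity, PS = (p₁ − p₀) / (1 − p₀).
PS = (0.18 − 0.0818) / (1 − 0.0818) = 0.0982 / 0.9182 ≈ 0.1069

PS ≈ 0.107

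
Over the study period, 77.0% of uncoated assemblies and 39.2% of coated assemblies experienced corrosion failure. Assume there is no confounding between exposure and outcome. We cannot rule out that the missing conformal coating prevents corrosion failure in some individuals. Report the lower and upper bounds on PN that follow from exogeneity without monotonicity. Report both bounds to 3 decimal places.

0.491 ≤ PN ≤ 0.790

p₁ = 0.77, p₀ = 0.392.
Under exogeneity alone the bounds on PN are max{0,(p₁−p₀)/p₁} ≤ PN ≤ min{1,(1−p₀)/p₁}.
  lower = (p₁ − p₀)/p₁ = 0.378 / 0.77 ≈ 0.4909
  upper = min{1, (1 − p₀)/p₁} = 0.608 / 0.77 ≈ 0.7896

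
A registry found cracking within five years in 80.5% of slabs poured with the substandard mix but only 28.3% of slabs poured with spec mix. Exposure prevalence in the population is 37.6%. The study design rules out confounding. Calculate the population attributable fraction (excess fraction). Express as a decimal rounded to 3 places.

p₁ = 0.805, p₀ = 0.283.
Overall risk P(Y=1) = π·p₁ + (1−π)·p₀ = 0.376×0.805 + 0.624×0.283 = 0.47927.
Under exogeneity, PAF = [P(Y=1) − p₀] / P(Y=1).
PAF = (0.47927 − 0.283) / 0.47927 ≈ 0.4095

PAF ≈ 0.410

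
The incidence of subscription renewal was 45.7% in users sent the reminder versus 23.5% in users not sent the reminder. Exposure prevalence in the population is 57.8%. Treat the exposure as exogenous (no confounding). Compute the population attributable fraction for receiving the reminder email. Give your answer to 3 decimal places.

p₁ = 0.457, p₀ = 0.235.
Overall risk P(Y=1) = π·p₁ + (1−π)·p₀ = 0.578×0.457 + 0.422×0.235 = 0.36332.
Under exogeneity, PAF = [P(Y=1) − p₀] / P(Y=1).
PAF = (0.36332 − 0.235) / 0.36332 ≈ 0.3532

PAF ≈ 0.353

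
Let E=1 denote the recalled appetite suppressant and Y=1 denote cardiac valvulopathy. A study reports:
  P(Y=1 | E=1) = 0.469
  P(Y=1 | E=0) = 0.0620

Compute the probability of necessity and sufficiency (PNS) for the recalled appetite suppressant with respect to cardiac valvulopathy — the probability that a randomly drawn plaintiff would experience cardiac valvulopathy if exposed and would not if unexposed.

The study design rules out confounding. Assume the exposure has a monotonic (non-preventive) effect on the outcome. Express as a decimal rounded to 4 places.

Let p₁ = 0.469, p₀ = 0.062.
Under exogeneity and monotonicity, PNS = p₁ − p₀.
PNS = 0.469 − 0.062 = 0.407

PNS ≈ 0.4070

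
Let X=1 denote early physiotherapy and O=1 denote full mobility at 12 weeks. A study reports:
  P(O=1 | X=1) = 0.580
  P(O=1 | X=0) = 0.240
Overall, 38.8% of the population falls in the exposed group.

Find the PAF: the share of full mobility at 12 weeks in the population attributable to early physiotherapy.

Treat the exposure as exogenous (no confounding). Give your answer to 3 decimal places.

PAF ≈ 0.355

Let p₁ = 0.58, p₀ = 0.24.
Overall risk P(Y=1) = π·p₁ + (1−π)·p₀ = 0.388×0.58 + 0.612×0.24 = 0.37192.
Under exogeneity, PAF = [P(Y=1) − p₀] / P(Y=1).
PAF = (0.37192 − 0.24) / 0.37192 ≈ 0.3547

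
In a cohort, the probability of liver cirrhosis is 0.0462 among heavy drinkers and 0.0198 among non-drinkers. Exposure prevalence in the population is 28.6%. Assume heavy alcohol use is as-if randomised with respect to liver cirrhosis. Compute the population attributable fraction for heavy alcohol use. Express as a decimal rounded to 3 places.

Let p₁ = 0.0462, p₀ = 0.0198.
Overall risk P(Y=1) = π·p₁ + (1−π)·p₀ = 0.286×0.0462 + 0.714×0.0198 = 0.02735.
Under exogeneity, PAF = [P(Y=1) − p₀] / P(Y=1).
PAF = (0.02735 − 0.0198) / 0.02735 ≈ 0.2761

PAF ≈ 0.276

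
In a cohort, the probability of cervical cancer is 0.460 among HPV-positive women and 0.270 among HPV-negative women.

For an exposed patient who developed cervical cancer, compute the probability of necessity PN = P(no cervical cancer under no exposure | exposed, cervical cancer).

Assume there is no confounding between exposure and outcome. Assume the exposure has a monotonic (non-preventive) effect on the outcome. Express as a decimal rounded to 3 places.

Let p₁ = 0.46, p₀ = 0.27.
Under exogeneity and monotonicity, PN = (p₁ − p₀) / p₁.
PN = (0.46 − 0.27) / 0.46 = 0.19 / 0.46 ≈ 0.4130

PN ≈ 0.413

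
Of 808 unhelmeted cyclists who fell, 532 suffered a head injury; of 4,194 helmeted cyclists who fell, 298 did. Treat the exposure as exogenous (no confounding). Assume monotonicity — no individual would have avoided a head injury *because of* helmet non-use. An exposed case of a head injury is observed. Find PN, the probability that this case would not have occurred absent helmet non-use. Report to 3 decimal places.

p₁ = P(outcome | exposed) = 532/808 = 0.65842
p₀ = P(outcome | unexposed) = 298/4194 = 0.071054
Under exogeneity and monotonicity, PN = (p₁ − p₀) / p₁.
PN = (0.65842 − 0.071054) / 0.65842 = 0.58736 / 0.65842 ≈ 0.8921

PN ≈ 0.892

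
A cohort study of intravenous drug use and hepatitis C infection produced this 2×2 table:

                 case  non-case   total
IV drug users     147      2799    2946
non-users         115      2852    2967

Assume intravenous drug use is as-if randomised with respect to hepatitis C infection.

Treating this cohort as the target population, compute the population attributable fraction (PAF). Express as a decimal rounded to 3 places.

PAF ≈ 0.125

p₁ = P(outcome | exposed) = 147/2946 = 0.049898
p₀ = P(outcome | unexposed) = 115/2967 = 0.03876
Exposure prevalence π = 2946/5913 = 0.49822; overall risk P(Y=1) = 0.044309.
Under exogeneity, PAF = [P(Y=1) − p₀]/P(Y=1).
PAF = (0.044309 − 0.03876) / 0.044309 ≈ 0.1252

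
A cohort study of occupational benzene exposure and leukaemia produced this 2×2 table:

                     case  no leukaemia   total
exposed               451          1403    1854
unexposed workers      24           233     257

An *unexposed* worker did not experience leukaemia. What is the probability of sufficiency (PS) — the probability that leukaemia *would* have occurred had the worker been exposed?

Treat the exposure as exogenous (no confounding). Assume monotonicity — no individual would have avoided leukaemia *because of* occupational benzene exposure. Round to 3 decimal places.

p₁ = P(outcome | exposed) = 451/1854 = 0.24326
p₀ = P(outcome | unexposed) = 24/257 = 0.093385
Under exogeneity and monotonicity, PS = (p₁ − p₀) / (1 − p₀).
PS = (0.24326 − 0.093385) / (1 − 0.093385) = 0.14987 / 0.90661 ≈ 0.1653

PS ≈ 0.165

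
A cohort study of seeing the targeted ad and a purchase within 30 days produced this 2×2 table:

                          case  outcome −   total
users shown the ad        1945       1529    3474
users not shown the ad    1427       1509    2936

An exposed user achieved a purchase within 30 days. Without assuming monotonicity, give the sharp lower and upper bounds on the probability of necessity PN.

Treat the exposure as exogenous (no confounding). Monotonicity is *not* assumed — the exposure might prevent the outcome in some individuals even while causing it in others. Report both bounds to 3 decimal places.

p₁ = P(outcome | exposed) = 1945/3474 = 0.55987
p₀ = P(outcome | unexposed) = 1427/2936 = 0.48604
Under exogeneity alone the bounds on PN are max{0,(p₁−p₀)/p₁} ≤ PN ≤ min{1,(1−p₀)/p₁}.
  lower = (p₁ − p₀)/p₁ = 0.073838 / 0.55987 ≈ 0.1319
  upper = min{1, (1 − p₀)/p₁} = 0.51396 / 0.55987 ≈ 0.9180

0.132 ≤ PN ≤ 0.918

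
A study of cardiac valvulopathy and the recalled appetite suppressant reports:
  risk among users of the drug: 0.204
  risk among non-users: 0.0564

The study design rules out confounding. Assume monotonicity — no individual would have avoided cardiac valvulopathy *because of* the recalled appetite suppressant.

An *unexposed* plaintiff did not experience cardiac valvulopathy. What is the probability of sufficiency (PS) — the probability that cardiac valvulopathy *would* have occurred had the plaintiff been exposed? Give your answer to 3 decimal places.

PS ≈ 0.156

Let p₁ = 0.204, p₀ = 0.0564.
Under exogeneity and monotonicity, PS = (p₁ − p₀) / (1 − p₀).
PS = (0.204 − 0.0564) / (1 − 0.0564) = 0.1476 / 0.9436 ≈ 0.1564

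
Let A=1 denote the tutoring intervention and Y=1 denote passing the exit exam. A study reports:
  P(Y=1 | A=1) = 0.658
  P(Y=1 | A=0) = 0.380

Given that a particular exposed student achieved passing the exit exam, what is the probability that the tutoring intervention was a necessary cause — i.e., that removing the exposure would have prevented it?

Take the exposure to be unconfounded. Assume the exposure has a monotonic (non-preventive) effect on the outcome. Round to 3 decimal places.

Let p₁ = 0.658, p₀ = 0.38.
Under exogeneity and monotonicity, PN = (p₁ − p₀) / p₁.
PN = (0.658 − 0.38) / 0.658 = 0.278 / 0.658 ≈ 0.4225

PN ≈ 0.422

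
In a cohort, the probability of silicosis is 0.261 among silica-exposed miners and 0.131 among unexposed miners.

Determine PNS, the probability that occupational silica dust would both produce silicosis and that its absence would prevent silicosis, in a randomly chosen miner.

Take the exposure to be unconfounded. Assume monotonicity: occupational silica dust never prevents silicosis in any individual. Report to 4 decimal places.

PNS ≈ 0.1300

Let p₁ = 0.261, p₀ = 0.131.
Under exogeneity and monotonicity, PNS = p₁ − p₀.
PNS = 0.261 − 0.131 = 0.13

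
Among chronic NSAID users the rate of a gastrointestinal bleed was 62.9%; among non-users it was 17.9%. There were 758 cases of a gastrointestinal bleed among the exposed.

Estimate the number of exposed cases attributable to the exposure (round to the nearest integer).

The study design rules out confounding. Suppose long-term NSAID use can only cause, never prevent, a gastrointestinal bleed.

about 542 cases

p₁ = 0.629, p₀ = 0.179.
PN = (p₁ − p₀)/p₁ = (0.629 − 0.179) / 0.629 ≈ 0.71542.
Attributable cases ≈ PN × (exposed cases) = 0.71542 × 758 ≈ 542.29.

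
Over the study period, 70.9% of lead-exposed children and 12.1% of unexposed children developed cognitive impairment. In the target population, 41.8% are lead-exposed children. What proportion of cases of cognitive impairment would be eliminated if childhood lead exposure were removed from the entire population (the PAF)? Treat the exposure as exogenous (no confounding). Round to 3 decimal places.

PAF ≈ 0.670

p₁ = 0.709, p₀ = 0.121.
Overall risk P(Y=1) = π·p₁ + (1−π)·p₀ = 0.418×0.709 + 0.582×0.121 = 0.36678.
Under exogeneity, PAF = [P(Y=1) − p₀] / P(Y=1).
PAF = (0.36678 − 0.121) / 0.36678 ≈ 0.6701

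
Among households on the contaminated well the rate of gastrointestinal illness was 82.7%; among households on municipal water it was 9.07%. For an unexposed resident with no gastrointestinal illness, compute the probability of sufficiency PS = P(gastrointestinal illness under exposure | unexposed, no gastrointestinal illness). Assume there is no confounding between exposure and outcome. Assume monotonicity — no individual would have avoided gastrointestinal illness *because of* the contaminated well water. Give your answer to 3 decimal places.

p₁ = 0.827, p₀ = 0.0907.
Under exogeneity and monotonicity, PS = (p₁ − p₀) / (1 − p₀).
PS = (0.827 − 0.0907) / (1 − 0.0907) = 0.7363 / 0.9093 ≈ 0.8097

PS ≈ 0.810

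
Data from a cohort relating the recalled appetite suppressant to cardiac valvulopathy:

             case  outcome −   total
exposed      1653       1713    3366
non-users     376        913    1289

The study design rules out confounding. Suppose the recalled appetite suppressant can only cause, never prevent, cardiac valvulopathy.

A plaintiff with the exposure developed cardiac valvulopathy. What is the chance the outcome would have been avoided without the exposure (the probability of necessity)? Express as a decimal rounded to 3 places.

PN ≈ 0.406

p₁ = P(outcome | exposed) = 1653/3366 = 0.49109
p₀ = P(outcome | unexposed) = 376/1289 = 0.2917
Under exogeneity and monotonicity, PN = (p₁ − p₀) / p₁.
PN = (0.49109 − 0.2917) / 0.49109 = 0.19939 / 0.49109 ≈ 0.4060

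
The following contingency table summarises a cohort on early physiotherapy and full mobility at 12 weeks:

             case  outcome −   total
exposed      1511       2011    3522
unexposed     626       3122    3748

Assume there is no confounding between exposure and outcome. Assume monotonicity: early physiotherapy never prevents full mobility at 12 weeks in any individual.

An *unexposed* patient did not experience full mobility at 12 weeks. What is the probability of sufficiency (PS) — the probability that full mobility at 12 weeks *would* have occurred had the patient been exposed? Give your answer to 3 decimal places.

PS ≈ 0.315

p₁ = P(outcome | exposed) = 1511/3522 = 0.42902
p₀ = P(outcome | unexposed) = 626/3748 = 0.16702
Under exogeneity and monotonicity, PS = (p₁ − p₀) / (1 − p₀).
PS = (0.42902 − 0.16702) / (1 − 0.16702) = 0.262 / 0.83298 ≈ 0.3145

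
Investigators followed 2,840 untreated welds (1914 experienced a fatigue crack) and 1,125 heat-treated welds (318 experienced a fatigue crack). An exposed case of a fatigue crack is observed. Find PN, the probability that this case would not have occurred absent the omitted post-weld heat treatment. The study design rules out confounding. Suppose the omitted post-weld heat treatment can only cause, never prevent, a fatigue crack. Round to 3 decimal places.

PN ≈ 0.581

p₁ = P(outcome | exposed) = 1914/2840 = 0.67394
p₀ = P(outcome | unexposed) = 318/1125 = 0.28267
Under exogeneity and monotonicity, PN = (p₁ − p₀) / p₁.
PN = (0.67394 − 0.28267) / 0.67394 = 0.39128 / 0.67394 ≈ 0.5806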